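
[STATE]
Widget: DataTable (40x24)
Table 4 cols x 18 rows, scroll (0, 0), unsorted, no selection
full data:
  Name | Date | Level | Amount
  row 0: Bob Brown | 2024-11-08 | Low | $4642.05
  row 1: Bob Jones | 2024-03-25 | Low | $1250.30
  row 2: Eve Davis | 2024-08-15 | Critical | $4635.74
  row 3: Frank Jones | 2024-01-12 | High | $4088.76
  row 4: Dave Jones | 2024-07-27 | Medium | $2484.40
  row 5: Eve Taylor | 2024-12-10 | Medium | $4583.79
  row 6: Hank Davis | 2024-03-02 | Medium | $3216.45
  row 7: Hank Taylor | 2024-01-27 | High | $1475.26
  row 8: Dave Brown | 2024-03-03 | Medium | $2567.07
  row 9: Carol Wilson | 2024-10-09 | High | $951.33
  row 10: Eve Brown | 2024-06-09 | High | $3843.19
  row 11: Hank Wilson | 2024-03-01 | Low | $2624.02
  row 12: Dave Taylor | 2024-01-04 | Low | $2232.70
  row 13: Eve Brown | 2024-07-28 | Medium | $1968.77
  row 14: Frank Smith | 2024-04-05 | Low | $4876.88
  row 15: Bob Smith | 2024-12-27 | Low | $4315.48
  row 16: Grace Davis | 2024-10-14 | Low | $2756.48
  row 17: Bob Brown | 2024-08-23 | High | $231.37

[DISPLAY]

Name        │Date      │Level   │Amount 
────────────┼──────────┼────────┼───────
Bob Brown   │2024-11-08│Low     │$4642.0
Bob Jones   │2024-03-25│Low     │$1250.3
Eve Davis   │2024-08-15│Critical│$4635.7
Frank Jones │2024-01-12│High    │$4088.7
Dave Jones  │2024-07-27│Medium  │$2484.4
Eve Taylor  │2024-12-10│Medium  │$4583.7
Hank Davis  │2024-03-02│Medium  │$3216.4
Hank Taylor │2024-01-27│High    │$1475.2
Dave Brown  │2024-03-03│Medium  │$2567.0
Carol Wilson│2024-10-09│High    │$951.33
Eve Brown   │2024-06-09│High    │$3843.1
Hank Wilson │2024-03-01│Low     │$2624.0
Dave Taylor │2024-01-04│Low     │$2232.7
Eve Brown   │2024-07-28│Medium  │$1968.7
Frank Smith │2024-04-05│Low     │$4876.8
Bob Smith   │2024-12-27│Low     │$4315.4
Grace Davis │2024-10-14│Low     │$2756.4
Bob Brown   │2024-08-23│High    │$231.37
                                        
                                        
                                        
                                        


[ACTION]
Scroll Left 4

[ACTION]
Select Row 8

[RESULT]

Name        │Date      │Level   │Amount 
────────────┼──────────┼────────┼───────
Bob Brown   │2024-11-08│Low     │$4642.0
Bob Jones   │2024-03-25│Low     │$1250.3
Eve Davis   │2024-08-15│Critical│$4635.7
Frank Jones │2024-01-12│High    │$4088.7
Dave Jones  │2024-07-27│Medium  │$2484.4
Eve Taylor  │2024-12-10│Medium  │$4583.7
Hank Davis  │2024-03-02│Medium  │$3216.4
Hank Taylor │2024-01-27│High    │$1475.2
>ave Brown  │2024-03-03│Medium  │$2567.0
Carol Wilson│2024-10-09│High    │$951.33
Eve Brown   │2024-06-09│High    │$3843.1
Hank Wilson │2024-03-01│Low     │$2624.0
Dave Taylor │2024-01-04│Low     │$2232.7
Eve Brown   │2024-07-28│Medium  │$1968.7
Frank Smith │2024-04-05│Low     │$4876.8
Bob Smith   │2024-12-27│Low     │$4315.4
Grace Davis │2024-10-14│Low     │$2756.4
Bob Brown   │2024-08-23│High    │$231.37
                                        
                                        
                                        
                                        


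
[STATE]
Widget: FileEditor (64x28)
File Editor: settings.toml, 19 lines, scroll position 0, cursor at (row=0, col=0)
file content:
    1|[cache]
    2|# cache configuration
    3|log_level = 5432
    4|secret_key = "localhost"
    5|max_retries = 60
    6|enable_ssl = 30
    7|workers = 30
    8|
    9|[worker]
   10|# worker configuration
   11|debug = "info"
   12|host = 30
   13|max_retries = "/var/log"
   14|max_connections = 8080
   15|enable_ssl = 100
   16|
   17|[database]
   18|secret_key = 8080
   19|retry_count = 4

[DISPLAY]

█cache]                                                        ▲
# cache configuration                                          █
log_level = 5432                                               ░
secret_key = "localhost"                                       ░
max_retries = 60                                               ░
enable_ssl = 30                                                ░
workers = 30                                                   ░
                                                               ░
[worker]                                                       ░
# worker configuration                                         ░
debug = "info"                                                 ░
host = 30                                                      ░
max_retries = "/var/log"                                       ░
max_connections = 8080                                         ░
enable_ssl = 100                                               ░
                                                               ░
[database]                                                     ░
secret_key = 8080                                              ░
retry_count = 4                                                ░
                                                               ░
                                                               ░
                                                               ░
                                                               ░
                                                               ░
                                                               ░
                                                               ░
                                                               ░
                                                               ▼


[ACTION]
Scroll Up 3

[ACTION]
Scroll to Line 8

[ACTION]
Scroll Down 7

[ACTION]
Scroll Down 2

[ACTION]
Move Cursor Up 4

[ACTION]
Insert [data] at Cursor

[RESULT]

data█cache]                                                    ▲
# cache configuration                                          █
log_level = 5432                                               ░
secret_key = "localhost"                                       ░
max_retries = 60                                               ░
enable_ssl = 30                                                ░
workers = 30                                                   ░
                                                               ░
[worker]                                                       ░
# worker configuration                                         ░
debug = "info"                                                 ░
host = 30                                                      ░
max_retries = "/var/log"                                       ░
max_connections = 8080                                         ░
enable_ssl = 100                                               ░
                                                               ░
[database]                                                     ░
secret_key = 8080                                              ░
retry_count = 4                                                ░
                                                               ░
                                                               ░
                                                               ░
                                                               ░
                                                               ░
                                                               ░
                                                               ░
                                                               ░
                                                               ▼


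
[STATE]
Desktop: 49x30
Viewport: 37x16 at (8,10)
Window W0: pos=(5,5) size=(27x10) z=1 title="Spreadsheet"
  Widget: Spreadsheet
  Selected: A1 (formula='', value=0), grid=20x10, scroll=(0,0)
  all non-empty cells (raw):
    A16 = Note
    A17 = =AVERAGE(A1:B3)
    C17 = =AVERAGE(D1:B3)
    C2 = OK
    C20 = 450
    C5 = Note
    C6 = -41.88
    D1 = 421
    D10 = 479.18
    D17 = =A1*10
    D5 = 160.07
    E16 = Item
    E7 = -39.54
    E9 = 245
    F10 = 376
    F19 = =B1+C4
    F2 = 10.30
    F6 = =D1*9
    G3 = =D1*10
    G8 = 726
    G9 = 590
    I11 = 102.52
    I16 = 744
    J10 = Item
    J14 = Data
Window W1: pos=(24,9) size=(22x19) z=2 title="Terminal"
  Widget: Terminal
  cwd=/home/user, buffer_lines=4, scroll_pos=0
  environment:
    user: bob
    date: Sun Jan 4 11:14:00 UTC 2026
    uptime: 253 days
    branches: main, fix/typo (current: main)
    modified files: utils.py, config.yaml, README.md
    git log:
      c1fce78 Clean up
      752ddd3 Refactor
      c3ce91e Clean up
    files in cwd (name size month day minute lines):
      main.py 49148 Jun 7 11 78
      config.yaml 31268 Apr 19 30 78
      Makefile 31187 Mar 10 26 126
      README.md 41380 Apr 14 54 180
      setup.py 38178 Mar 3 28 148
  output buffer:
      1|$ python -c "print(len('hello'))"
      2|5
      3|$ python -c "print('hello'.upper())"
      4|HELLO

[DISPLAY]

----------------┃ Terminal           
1      [0]      ┠────────────────────
2        0      ┃$ python -c "print(l
3        0      ┃5                   
━━━━━━━━━━━━━━━━┃$ python -c "print('
                ┃HELLO               
                ┃$ █                 
                ┃                    
                ┃                    
                ┃                    
                ┃                    
                ┃                    
                ┃                    
                ┃                    
                ┃                    
                ┃                    


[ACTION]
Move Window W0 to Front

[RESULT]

-----------------------┃al           
1      [0]       0     ┃─────────────
2        0       0OK   ┃n -c "print(l
3        0       0     ┃             
━━━━━━━━━━━━━━━━━━━━━━━┛n -c "print('
                ┃HELLO               
                ┃$ █                 
                ┃                    
                ┃                    
                ┃                    
                ┃                    
                ┃                    
                ┃                    
                ┃                    
                ┃                    
                ┃                    


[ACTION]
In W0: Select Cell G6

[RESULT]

-----------------------┃al           
1        0       0     ┃─────────────
2        0       0OK   ┃n -c "print(l
3        0       0     ┃             
━━━━━━━━━━━━━━━━━━━━━━━┛n -c "print('
                ┃HELLO               
                ┃$ █                 
                ┃                    
                ┃                    
                ┃                    
                ┃                    
                ┃                    
                ┃                    
                ┃                    
                ┃                    
                ┃                    


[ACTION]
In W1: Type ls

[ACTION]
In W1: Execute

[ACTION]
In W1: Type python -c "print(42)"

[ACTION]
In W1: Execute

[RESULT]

-----------------------┃al           
1        0       0     ┃─────────────
2        0       0OK   ┃n -c "print(l
3        0       0     ┃             
━━━━━━━━━━━━━━━━━━━━━━━┛n -c "print('
                ┃HELLO               
                ┃$ ls                
                ┃main.py  config.yaml
                ┃$ python -c "print(4
                ┃42                  
                ┃$ █                 
                ┃                    
                ┃                    
                ┃                    
                ┃                    
                ┃                    


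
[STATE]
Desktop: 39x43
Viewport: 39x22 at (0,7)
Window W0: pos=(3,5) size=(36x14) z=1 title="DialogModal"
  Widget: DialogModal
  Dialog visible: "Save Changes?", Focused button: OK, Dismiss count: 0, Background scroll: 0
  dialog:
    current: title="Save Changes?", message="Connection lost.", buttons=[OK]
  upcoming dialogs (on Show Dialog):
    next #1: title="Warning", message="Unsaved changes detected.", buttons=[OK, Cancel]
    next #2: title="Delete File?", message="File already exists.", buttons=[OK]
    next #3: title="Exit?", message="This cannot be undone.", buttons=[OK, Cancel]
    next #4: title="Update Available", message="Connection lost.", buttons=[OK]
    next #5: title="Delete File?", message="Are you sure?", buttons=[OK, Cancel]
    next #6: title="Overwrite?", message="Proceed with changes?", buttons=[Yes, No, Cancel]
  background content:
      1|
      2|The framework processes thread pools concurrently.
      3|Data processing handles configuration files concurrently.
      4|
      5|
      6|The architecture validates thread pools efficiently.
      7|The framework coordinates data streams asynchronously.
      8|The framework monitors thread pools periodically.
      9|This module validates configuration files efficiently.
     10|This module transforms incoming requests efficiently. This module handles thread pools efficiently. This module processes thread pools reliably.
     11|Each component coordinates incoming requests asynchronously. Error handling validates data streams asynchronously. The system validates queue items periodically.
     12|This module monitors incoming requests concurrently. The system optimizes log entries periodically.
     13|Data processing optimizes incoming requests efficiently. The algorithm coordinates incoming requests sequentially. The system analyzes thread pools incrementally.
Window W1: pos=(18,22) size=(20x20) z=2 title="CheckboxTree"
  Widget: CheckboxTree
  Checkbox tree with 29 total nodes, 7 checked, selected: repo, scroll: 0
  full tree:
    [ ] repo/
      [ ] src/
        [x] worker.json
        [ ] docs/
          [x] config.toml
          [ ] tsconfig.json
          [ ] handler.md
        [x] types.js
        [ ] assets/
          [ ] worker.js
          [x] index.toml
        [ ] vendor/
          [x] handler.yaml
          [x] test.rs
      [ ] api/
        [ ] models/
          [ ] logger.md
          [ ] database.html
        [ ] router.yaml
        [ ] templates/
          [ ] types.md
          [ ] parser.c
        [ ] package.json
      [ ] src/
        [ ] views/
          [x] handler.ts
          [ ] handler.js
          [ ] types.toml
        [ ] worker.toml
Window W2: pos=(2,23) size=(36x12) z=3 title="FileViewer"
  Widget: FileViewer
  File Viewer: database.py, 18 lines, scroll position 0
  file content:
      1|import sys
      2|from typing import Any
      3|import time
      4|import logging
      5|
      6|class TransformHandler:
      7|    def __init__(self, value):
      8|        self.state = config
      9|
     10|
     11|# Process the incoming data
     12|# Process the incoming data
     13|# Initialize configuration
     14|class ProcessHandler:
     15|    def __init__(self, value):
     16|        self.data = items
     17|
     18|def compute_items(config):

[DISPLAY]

   ┠──────────────────────────────────┨
   ┃                                  ┃
   ┃The framework processes thread poo┃
   ┃Data pr┌──────────────────┐figurat┃
   ┃       │  Save Changes?   │       ┃
   ┃       │ Connection lost. │       ┃
   ┃The arc│       [OK]       │thread ┃
   ┃The fra└──────────────────┘ata str┃
   ┃The framework monitors thread pool┃
   ┃This module validates configuratio┃
   ┃This module transforms incoming re┃
   ┗━━━━━━━━━━━━━━━━━━━━━━━━━━━━━━━━━━┛
                                       
                                       
                                       
                  ┏━━━━━━━━━━━━━━━━━━┓ 
  ┏━━━━━━━━━━━━━━━━━━━━━━━━━━━━━━━━━━┓ 
  ┃ FileViewer                       ┃ 
  ┠──────────────────────────────────┨ 
  ┃import sys                       ▲┃ 
  ┃from typing import Any           █┃ 
  ┃import time                      ░┃ 


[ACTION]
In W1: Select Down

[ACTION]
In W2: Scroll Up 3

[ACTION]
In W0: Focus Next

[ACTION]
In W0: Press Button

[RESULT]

   ┠──────────────────────────────────┨
   ┃                                  ┃
   ┃The framework processes thread poo┃
   ┃Data processing handles configurat┃
   ┃                                  ┃
   ┃                                  ┃
   ┃The architecture validates thread ┃
   ┃The framework coordinates data str┃
   ┃The framework monitors thread pool┃
   ┃This module validates configuratio┃
   ┃This module transforms incoming re┃
   ┗━━━━━━━━━━━━━━━━━━━━━━━━━━━━━━━━━━┛
                                       
                                       
                                       
                  ┏━━━━━━━━━━━━━━━━━━┓ 
  ┏━━━━━━━━━━━━━━━━━━━━━━━━━━━━━━━━━━┓ 
  ┃ FileViewer                       ┃ 
  ┠──────────────────────────────────┨ 
  ┃import sys                       ▲┃ 
  ┃from typing import Any           █┃ 
  ┃import time                      ░┃ 


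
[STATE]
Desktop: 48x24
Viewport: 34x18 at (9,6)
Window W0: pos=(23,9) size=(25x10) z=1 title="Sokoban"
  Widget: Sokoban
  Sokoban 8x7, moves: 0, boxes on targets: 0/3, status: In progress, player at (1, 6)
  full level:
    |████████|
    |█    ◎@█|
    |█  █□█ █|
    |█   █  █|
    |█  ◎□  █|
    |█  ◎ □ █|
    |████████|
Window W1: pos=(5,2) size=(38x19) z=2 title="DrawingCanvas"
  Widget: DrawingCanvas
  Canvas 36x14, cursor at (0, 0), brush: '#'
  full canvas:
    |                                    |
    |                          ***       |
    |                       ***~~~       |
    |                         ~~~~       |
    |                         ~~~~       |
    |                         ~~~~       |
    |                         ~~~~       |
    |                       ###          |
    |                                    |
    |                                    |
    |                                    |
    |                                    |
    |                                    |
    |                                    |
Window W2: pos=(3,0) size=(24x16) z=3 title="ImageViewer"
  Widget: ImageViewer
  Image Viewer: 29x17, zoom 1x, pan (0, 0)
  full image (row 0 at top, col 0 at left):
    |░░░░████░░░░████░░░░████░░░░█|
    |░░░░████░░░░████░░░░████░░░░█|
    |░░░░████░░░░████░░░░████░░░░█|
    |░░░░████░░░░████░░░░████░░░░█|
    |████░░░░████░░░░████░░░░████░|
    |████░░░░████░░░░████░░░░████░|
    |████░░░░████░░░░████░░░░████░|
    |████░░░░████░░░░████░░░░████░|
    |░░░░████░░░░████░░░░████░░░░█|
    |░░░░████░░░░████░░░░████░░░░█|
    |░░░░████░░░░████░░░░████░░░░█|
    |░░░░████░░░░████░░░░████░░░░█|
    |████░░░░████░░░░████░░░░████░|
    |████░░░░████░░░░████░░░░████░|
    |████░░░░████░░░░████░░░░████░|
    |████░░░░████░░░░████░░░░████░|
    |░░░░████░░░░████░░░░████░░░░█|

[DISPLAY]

███░░░░████░░░░██┃     ***       ┃
░░░████░░░░████░░┃  ***~~~       ┃
░░░████░░░░████░░┃    ~~~~       ┃
░░░████░░░░████░░┃    ~~~~       ┃
░░░████░░░░████░░┃    ~~~~       ┃
███░░░░████░░░░██┃    ~~~~       ┃
███░░░░████░░░░██┃  ###          ┃
███░░░░████░░░░██┃               ┃
███░░░░████░░░░██┃               ┃
━━━━━━━━━━━━━━━━━┛               ┃
                                 ┃
                                 ┃
                                 ┃
                                 ┃
━━━━━━━━━━━━━━━━━━━━━━━━━━━━━━━━━┛
                                  
                                  
                                  


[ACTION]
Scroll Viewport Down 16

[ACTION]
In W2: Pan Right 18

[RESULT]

█░░░░█           ┃     ***       ┃
░████░           ┃  ***~~~       ┃
░████░           ┃    ~~~~       ┃
░████░           ┃    ~~~~       ┃
░████░           ┃    ~~~~       ┃
█░░░░█           ┃    ~~~~       ┃
█░░░░█           ┃  ###          ┃
█░░░░█           ┃               ┃
█░░░░█           ┃               ┃
━━━━━━━━━━━━━━━━━┛               ┃
                                 ┃
                                 ┃
                                 ┃
                                 ┃
━━━━━━━━━━━━━━━━━━━━━━━━━━━━━━━━━┛
                                  
                                  
                                  


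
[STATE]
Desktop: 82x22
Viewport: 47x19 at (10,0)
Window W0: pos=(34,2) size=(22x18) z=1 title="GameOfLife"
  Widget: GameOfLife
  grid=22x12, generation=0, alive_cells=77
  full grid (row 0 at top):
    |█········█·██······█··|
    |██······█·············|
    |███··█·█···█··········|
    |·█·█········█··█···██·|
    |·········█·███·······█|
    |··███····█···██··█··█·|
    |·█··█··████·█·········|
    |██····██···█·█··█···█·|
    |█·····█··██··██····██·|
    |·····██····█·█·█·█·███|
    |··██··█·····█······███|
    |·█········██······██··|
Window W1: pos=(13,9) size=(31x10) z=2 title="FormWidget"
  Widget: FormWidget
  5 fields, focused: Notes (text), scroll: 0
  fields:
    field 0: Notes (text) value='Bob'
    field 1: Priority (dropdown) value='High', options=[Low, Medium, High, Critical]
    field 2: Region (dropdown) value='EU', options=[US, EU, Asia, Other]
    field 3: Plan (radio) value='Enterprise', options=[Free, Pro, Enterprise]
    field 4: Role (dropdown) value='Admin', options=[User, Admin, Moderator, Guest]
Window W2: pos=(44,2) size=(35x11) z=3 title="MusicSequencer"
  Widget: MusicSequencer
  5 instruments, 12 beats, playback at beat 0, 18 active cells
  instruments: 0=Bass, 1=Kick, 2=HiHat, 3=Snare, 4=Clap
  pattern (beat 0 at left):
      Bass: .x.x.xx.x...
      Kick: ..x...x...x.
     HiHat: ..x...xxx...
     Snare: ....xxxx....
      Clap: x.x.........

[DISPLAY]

                                               
                                               
                        ┏━━━━━━━━━┏━━━━━━━━━━━━
                        ┃ GameOfLi┃ MusicSequen
                        ┠─────────┠────────────
                        ┃Gen: 0   ┃      ▼12345
                        ┃········█┃  Bass·█·█·█
                        ┃█······█·┃  Kick··█···
                        ┃██··█·█··┃ HiHat··█···
   ┏━━━━━━━━━━━━━━━━━━━━━━━━━━━━━┓┃ Snare····██
   ┃ FormWidget                  ┃┃  Clap█·█···
   ┠─────────────────────────────┨┃            
   ┃> Notes:      [Bob          ]┃┗━━━━━━━━━━━━
   ┃  Priority:   [High        ▼]┃·█·█··█···█┃ 
   ┃  Region:     [EU          ▼]┃█··██····██┃ 
   ┃  Plan:       ( ) Free  ( ) P┃·█·█·█·█·██┃ 
   ┃  Role:       [Admin       ▼]┃··█······██┃ 
   ┃                             ┃██······██·┃ 
   ┗━━━━━━━━━━━━━━━━━━━━━━━━━━━━━┛           ┃ 


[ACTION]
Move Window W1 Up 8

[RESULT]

                                               
   ┏━━━━━━━━━━━━━━━━━━━━━━━━━━━━━┓             
   ┃ FormWidget                  ┃┏━━━━━━━━━━━━
   ┠─────────────────────────────┨┃ MusicSequen
   ┃> Notes:      [Bob          ]┃┠────────────
   ┃  Priority:   [High        ▼]┃┃      ▼12345
   ┃  Region:     [EU          ▼]┃┃  Bass·█·█·█
   ┃  Plan:       ( ) Free  ( ) P┃┃  Kick··█···
   ┃  Role:       [Admin       ▼]┃┃ HiHat··█···
   ┃                             ┃┃ Snare····██
   ┗━━━━━━━━━━━━━━━━━━━━━━━━━━━━━┛┃  Clap█·█···
                        ┃·███····█┃            
                        ┃█··█··███┗━━━━━━━━━━━━
                        ┃█····██···█·█··█···█┃ 
                        ┃·····█··██··██····██┃ 
                        ┃····██····█·█·█·█·██┃ 
                        ┃·██··█·····█······██┃ 
                        ┃█········██······██·┃ 
                        ┃                    ┃ 


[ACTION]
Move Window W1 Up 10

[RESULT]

   ┏━━━━━━━━━━━━━━━━━━━━━━━━━━━━━┓             
   ┃ FormWidget                  ┃             
   ┠─────────────────────────────┨┏━━━━━━━━━━━━
   ┃> Notes:      [Bob          ]┃┃ MusicSequen
   ┃  Priority:   [High        ▼]┃┠────────────
   ┃  Region:     [EU          ▼]┃┃      ▼12345
   ┃  Plan:       ( ) Free  ( ) P┃┃  Bass·█·█·█
   ┃  Role:       [Admin       ▼]┃┃  Kick··█···
   ┃                             ┃┃ HiHat··█···
   ┗━━━━━━━━━━━━━━━━━━━━━━━━━━━━━┛┃ Snare····██
                        ┃········█┃  Clap█·█···
                        ┃·███····█┃            
                        ┃█··█··███┗━━━━━━━━━━━━
                        ┃█····██···█·█··█···█┃ 
                        ┃·····█··██··██····██┃ 
                        ┃····██····█·█·█·█·██┃ 
                        ┃·██··█·····█······██┃ 
                        ┃█········██······██·┃ 
                        ┃                    ┃ 


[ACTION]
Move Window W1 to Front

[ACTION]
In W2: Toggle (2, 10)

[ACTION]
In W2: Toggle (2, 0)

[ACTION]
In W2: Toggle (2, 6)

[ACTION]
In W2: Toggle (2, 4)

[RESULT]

   ┏━━━━━━━━━━━━━━━━━━━━━━━━━━━━━┓             
   ┃ FormWidget                  ┃             
   ┠─────────────────────────────┨┏━━━━━━━━━━━━
   ┃> Notes:      [Bob          ]┃┃ MusicSequen
   ┃  Priority:   [High        ▼]┃┠────────────
   ┃  Region:     [EU          ▼]┃┃      ▼12345
   ┃  Plan:       ( ) Free  ( ) P┃┃  Bass·█·█·█
   ┃  Role:       [Admin       ▼]┃┃  Kick··█···
   ┃                             ┃┃ HiHat█·█·█·
   ┗━━━━━━━━━━━━━━━━━━━━━━━━━━━━━┛┃ Snare····██
                        ┃········█┃  Clap█·█···
                        ┃·███····█┃            
                        ┃█··█··███┗━━━━━━━━━━━━
                        ┃█····██···█·█··█···█┃ 
                        ┃·····█··██··██····██┃ 
                        ┃····██····█·█·█·█·██┃ 
                        ┃·██··█·····█······██┃ 
                        ┃█········██······██·┃ 
                        ┃                    ┃ 


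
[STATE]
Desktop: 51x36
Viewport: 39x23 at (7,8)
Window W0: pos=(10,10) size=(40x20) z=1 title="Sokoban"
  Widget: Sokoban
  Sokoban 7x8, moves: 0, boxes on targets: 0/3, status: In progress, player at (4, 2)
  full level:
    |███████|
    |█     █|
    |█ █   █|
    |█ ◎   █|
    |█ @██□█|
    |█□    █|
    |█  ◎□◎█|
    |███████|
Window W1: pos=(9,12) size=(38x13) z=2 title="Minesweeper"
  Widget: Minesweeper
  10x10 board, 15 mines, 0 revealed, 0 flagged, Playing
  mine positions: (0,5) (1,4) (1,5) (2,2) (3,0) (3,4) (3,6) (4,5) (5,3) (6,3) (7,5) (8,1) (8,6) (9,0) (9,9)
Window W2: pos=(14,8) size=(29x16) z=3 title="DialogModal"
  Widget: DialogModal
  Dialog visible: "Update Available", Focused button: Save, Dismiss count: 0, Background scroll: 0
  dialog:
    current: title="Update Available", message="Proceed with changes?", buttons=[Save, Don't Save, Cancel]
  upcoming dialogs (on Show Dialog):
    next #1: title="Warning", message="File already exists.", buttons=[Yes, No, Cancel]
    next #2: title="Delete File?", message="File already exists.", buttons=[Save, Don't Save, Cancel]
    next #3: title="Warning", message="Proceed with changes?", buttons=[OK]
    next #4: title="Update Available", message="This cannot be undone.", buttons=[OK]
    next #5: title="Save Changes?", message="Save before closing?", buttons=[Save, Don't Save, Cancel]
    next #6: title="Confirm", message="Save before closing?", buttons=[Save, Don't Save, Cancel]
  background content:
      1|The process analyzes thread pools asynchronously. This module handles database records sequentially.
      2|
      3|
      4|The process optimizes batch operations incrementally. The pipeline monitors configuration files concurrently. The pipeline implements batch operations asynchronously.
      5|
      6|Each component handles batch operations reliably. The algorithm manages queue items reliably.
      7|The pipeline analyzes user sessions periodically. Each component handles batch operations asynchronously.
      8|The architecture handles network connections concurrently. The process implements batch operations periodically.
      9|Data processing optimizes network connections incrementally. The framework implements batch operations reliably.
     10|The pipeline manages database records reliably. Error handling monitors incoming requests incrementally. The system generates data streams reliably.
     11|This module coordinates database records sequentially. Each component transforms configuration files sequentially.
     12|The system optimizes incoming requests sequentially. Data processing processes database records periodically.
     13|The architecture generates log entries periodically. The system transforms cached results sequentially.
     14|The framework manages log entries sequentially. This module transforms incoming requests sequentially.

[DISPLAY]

       ┏━━━━━━━━━━━━━━━━━━━━━━━━━━━┓   
       ┃ DialogModal               ┃   
   ┏━━━┠───────────────────────────┨━━━
   ┃ So┃The process analyzes thread┃   
  ┏━━━━┃                           ┃━━━
  ┃ Min┃                           ┃   
  ┠────┃Th┌─────────────────────┐ch┃───
  ┃■■■■┃  │   Update Available  │  ┃   
  ┃■■■■┃Ea│Proceed with changes?│tc┃   
  ┃■■■■┃Th│[Save]  Don't Save   │r ┃   
  ┃■■■■┃Th└─────────────────────┘ne┃   
  ┃■■■■┃Data processing optimizes n┃   
  ┃■■■■┃The pipeline manages databa┃   
  ┃■■■■┃This module coordinates dat┃   
  ┃■■■■┃The system optimizes incomi┃   
  ┃■■■■┗━━━━━━━━━━━━━━━━━━━━━━━━━━━┛   
  ┗━━━━━━━━━━━━━━━━━━━━━━━━━━━━━━━━━━━━
   ┃                                   
   ┃                                   
   ┃                                   
   ┃                                   
   ┗━━━━━━━━━━━━━━━━━━━━━━━━━━━━━━━━━━━
                                       


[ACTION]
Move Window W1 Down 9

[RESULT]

       ┏━━━━━━━━━━━━━━━━━━━━━━━━━━━┓   
       ┃ DialogModal               ┃   
   ┏━━━┠───────────────────────────┨━━━
   ┃ So┃The process analyzes thread┃   
   ┠───┃                           ┃───
   ┃███┃                           ┃   
   ┃█  ┃Th┌─────────────────────┐ch┃   
   ┃█ █┃  │   Update Available  │  ┃   
   ┃█ ◎┃Ea│Proceed with changes?│tc┃   
   ┃█ @┃Th│[Save]  Don't Save   │r ┃   
   ┃█□ ┃Th└─────────────────────┘ne┃   
   ┃█  ┃Data processing optimizes n┃   
   ┃███┃The pipeline manages databa┃   
  ┏━━━━┃This module coordinates dat┃━━━
  ┃ Min┃The system optimizes incomi┃   
  ┠────┗━━━━━━━━━━━━━━━━━━━━━━━━━━━┛───
  ┃■■■■■■■■■■                          
  ┃■■■■■■■■■■                          
  ┃■■■■■■■■■■                          
  ┃■■■■■■■■■■                          
  ┃■■■■■■■■■■                          
  ┃■■■■■■■■■■                          
  ┃■■■■■■■■■■                          


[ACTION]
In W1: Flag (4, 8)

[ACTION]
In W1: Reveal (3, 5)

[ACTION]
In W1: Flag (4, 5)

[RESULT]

       ┏━━━━━━━━━━━━━━━━━━━━━━━━━━━┓   
       ┃ DialogModal               ┃   
   ┏━━━┠───────────────────────────┨━━━
   ┃ So┃The process analyzes thread┃   
   ┠───┃                           ┃───
   ┃███┃                           ┃   
   ┃█  ┃Th┌─────────────────────┐ch┃   
   ┃█ █┃  │   Update Available  │  ┃   
   ┃█ ◎┃Ea│Proceed with changes?│tc┃   
   ┃█ @┃Th│[Save]  Don't Save   │r ┃   
   ┃█□ ┃Th└─────────────────────┘ne┃   
   ┃█  ┃Data processing optimizes n┃   
   ┃███┃The pipeline manages databa┃   
  ┏━━━━┃This module coordinates dat┃━━━
  ┃ Min┃The system optimizes incomi┃   
  ┠────┗━━━━━━━━━━━━━━━━━━━━━━━━━━━┛───
  ┃■■■■■■■■■■                          
  ┃■■■■■■■■■■                          
  ┃■■■■■■■■■■                          
  ┃■■■■■3■■■■                          
  ┃■■■■■⚑■■⚑■                          
  ┃■■■■■■■■■■                          
  ┃■■■■■■■■■■                          


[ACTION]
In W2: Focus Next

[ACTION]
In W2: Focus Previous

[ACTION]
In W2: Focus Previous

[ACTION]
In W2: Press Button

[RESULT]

       ┏━━━━━━━━━━━━━━━━━━━━━━━━━━━┓   
       ┃ DialogModal               ┃   
   ┏━━━┠───────────────────────────┨━━━
   ┃ So┃The process analyzes thread┃   
   ┠───┃                           ┃───
   ┃███┃                           ┃   
   ┃█  ┃The process optimizes batch┃   
   ┃█ █┃                           ┃   
   ┃█ ◎┃Each component handles batc┃   
   ┃█ @┃The pipeline analyzes user ┃   
   ┃█□ ┃The architecture handles ne┃   
   ┃█  ┃Data processing optimizes n┃   
   ┃███┃The pipeline manages databa┃   
  ┏━━━━┃This module coordinates dat┃━━━
  ┃ Min┃The system optimizes incomi┃   
  ┠────┗━━━━━━━━━━━━━━━━━━━━━━━━━━━┛───
  ┃■■■■■■■■■■                          
  ┃■■■■■■■■■■                          
  ┃■■■■■■■■■■                          
  ┃■■■■■3■■■■                          
  ┃■■■■■⚑■■⚑■                          
  ┃■■■■■■■■■■                          
  ┃■■■■■■■■■■                          


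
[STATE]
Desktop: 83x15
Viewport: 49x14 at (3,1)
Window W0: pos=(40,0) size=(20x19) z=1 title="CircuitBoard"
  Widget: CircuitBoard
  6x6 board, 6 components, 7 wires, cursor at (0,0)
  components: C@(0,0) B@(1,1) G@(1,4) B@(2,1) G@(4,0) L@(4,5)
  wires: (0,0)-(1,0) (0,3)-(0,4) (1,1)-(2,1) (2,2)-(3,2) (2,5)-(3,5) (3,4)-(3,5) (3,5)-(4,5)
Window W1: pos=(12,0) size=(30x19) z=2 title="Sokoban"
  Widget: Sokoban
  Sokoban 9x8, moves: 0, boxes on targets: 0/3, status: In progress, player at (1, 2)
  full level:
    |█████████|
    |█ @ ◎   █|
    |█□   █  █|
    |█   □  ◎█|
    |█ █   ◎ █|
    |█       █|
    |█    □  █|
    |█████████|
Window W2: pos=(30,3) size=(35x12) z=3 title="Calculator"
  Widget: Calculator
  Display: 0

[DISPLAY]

         ┃ Sokoban                    ┃CircuitBoa
         ┠────────────────────────────┨──────────
         ┃█████████        ┏━━━━━━━━━━━━━━━━━━━━━
         ┃█ @ ◎   █        ┃ Calculator          
         ┃█□   █  █        ┠─────────────────────
         ┃█   □  ◎█        ┃                     
         ┃█ █   ◎ █        ┃┌───┬───┬───┬───┐    
         ┃█       █        ┃│ 7 │ 8 │ 9 │ ÷ │    
         ┃█    □  █        ┃├───┼───┼───┼───┤    
         ┃█████████        ┃│ 4 │ 5 │ 6 │ × │    
         ┃Moves: 0  0/3    ┃├───┼───┼───┼───┤    
         ┃                 ┃│ 1 │ 2 │ 3 │ - │    
         ┃                 ┃└───┴───┴───┴───┘    
         ┃                 ┗━━━━━━━━━━━━━━━━━━━━━


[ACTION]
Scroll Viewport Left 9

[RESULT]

            ┃ Sokoban                    ┃Circuit
            ┠────────────────────────────┨───────
            ┃█████████        ┏━━━━━━━━━━━━━━━━━━
            ┃█ @ ◎   █        ┃ Calculator       
            ┃█□   █  █        ┠──────────────────
            ┃█   □  ◎█        ┃                  
            ┃█ █   ◎ █        ┃┌───┬───┬───┬───┐ 
            ┃█       █        ┃│ 7 │ 8 │ 9 │ ÷ │ 
            ┃█    □  █        ┃├───┼───┼───┼───┤ 
            ┃█████████        ┃│ 4 │ 5 │ 6 │ × │ 
            ┃Moves: 0  0/3    ┃├───┼───┼───┼───┤ 
            ┃                 ┃│ 1 │ 2 │ 3 │ - │ 
            ┃                 ┃└───┴───┴───┴───┘ 
            ┃                 ┗━━━━━━━━━━━━━━━━━━


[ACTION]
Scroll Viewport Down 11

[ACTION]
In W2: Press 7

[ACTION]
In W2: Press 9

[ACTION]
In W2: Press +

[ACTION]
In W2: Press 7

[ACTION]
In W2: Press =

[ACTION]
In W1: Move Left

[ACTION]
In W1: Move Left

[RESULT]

            ┃ Sokoban                    ┃Circuit
            ┠────────────────────────────┨───────
            ┃█████████        ┏━━━━━━━━━━━━━━━━━━
            ┃█@  ◎   █        ┃ Calculator       
            ┃█□   █  █        ┠──────────────────
            ┃█   □  ◎█        ┃                  
            ┃█ █   ◎ █        ┃┌───┬───┬───┬───┐ 
            ┃█       █        ┃│ 7 │ 8 │ 9 │ ÷ │ 
            ┃█    □  █        ┃├───┼───┼───┼───┤ 
            ┃█████████        ┃│ 4 │ 5 │ 6 │ × │ 
            ┃Moves: 1  0/3    ┃├───┼───┼───┼───┤ 
            ┃                 ┃│ 1 │ 2 │ 3 │ - │ 
            ┃                 ┃└───┴───┴───┴───┘ 
            ┃                 ┗━━━━━━━━━━━━━━━━━━
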